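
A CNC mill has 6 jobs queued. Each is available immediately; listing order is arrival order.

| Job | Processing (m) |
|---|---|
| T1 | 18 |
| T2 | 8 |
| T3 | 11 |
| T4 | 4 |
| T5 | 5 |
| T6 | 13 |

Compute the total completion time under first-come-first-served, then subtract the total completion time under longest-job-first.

-28

FIFO (arrival order): T1 T2 T3 T4 T5 T6.
T1: 0→18
T2: 18→26
T3: 26→37
T4: 37→41
T5: 41→46
T6: 46→59
Sum = 18+26+37+41+46+59 = 227.
LPT (decreasing processing time): T1 T6 T3 T2 T5 T4.
T1: 0→18
T6: 18→31
T3: 31→42
T2: 42→50
T5: 50→55
T4: 55→59
Sum = 18+31+42+50+55+59 = 255.
Difference = 227 − 255 = -28.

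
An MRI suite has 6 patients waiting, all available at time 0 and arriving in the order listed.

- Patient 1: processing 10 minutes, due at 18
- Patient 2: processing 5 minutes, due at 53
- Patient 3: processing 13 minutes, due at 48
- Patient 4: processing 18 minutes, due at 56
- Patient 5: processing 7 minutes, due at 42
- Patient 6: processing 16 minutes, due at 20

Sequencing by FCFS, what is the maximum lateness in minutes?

49

FIFO (arrival order): Patient 1 Patient 2 Patient 3 Patient 4 Patient 5 Patient 6.
Patient 1: 0→10, due 18, lateness -8
Patient 2: 10→15, due 53, lateness -38
Patient 3: 15→28, due 48, lateness -20
Patient 4: 28→46, due 56, lateness -10
Patient 5: 46→53, due 42, lateness 11
Patient 6: 53→69, due 20, lateness 49
Maximum = 49.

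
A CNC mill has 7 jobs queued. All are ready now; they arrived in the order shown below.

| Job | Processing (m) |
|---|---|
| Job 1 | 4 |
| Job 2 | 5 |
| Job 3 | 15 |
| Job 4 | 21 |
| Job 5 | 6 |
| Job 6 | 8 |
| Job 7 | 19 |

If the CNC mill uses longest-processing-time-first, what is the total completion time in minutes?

LPT (decreasing processing time): Job 4 Job 7 Job 3 Job 6 Job 5 Job 2 Job 1.
Job 4: 0→21
Job 7: 21→40
Job 3: 40→55
Job 6: 55→63
Job 5: 63→69
Job 2: 69→74
Job 1: 74→78
Sum = 21+40+55+63+69+74+78 = 400.

400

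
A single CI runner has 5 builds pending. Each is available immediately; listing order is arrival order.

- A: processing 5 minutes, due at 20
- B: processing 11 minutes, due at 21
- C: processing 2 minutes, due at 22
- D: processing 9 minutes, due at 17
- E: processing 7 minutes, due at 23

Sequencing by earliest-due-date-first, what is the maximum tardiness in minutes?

EDD (increasing due date): D A B C E.
D: 0→9, due 17, tardiness 0
A: 9→14, due 20, tardiness 0
B: 14→25, due 21, tardiness 4
C: 25→27, due 22, tardiness 5
E: 27→34, due 23, tardiness 11
Maximum = 11.

11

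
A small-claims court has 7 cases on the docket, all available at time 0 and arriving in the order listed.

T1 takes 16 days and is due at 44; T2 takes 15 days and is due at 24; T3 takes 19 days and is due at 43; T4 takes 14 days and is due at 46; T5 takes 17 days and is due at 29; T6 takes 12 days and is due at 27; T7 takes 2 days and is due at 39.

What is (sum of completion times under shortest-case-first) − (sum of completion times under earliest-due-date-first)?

SPT (increasing processing time): T7 T6 T4 T2 T1 T5 T3.
T7: 0→2
T6: 2→14
T4: 14→28
T2: 28→43
T1: 43→59
T5: 59→76
T3: 76→95
Sum = 2+14+28+43+59+76+95 = 317.
EDD (increasing due date): T2 T6 T5 T7 T3 T1 T4.
T2: 0→15
T6: 15→27
T5: 27→44
T7: 44→46
T3: 46→65
T1: 65→81
T4: 81→95
Sum = 15+27+44+46+65+81+95 = 373.
Difference = 317 − 373 = -56.

-56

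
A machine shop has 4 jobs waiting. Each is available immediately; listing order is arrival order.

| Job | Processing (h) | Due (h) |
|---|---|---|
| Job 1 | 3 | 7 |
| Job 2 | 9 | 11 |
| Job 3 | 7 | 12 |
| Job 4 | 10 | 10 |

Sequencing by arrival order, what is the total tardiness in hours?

FIFO (arrival order): Job 1 Job 2 Job 3 Job 4.
Job 1: 0→3, due 7, tardiness 0
Job 2: 3→12, due 11, tardiness 1
Job 3: 12→19, due 12, tardiness 7
Job 4: 19→29, due 10, tardiness 19
Sum = 0+1+7+19 = 27.

27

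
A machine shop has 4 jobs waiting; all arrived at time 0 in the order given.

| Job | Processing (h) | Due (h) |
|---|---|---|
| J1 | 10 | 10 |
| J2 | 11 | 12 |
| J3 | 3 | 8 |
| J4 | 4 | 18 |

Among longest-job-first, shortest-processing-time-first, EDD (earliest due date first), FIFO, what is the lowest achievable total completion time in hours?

LPT (decreasing processing time): J2 J1 J4 J3.
J2: 0→11
J1: 11→21
J4: 21→25
J3: 25→28
Sum = 11+21+25+28 = 85.
SPT (increasing processing time): J3 J4 J1 J2.
J3: 0→3
J4: 3→7
J1: 7→17
J2: 17→28
Sum = 3+7+17+28 = 55.
EDD (increasing due date): J3 J1 J2 J4.
J3: 0→3
J1: 3→13
J2: 13→24
J4: 24→28
Sum = 3+13+24+28 = 68.
FIFO (arrival order): J1 J2 J3 J4.
J1: 0→10
J2: 10→21
J3: 21→24
J4: 24→28
Sum = 10+21+24+28 = 83.
LPT 85, SPT 55, EDD 68, FIFO 83 → minimum 55.

55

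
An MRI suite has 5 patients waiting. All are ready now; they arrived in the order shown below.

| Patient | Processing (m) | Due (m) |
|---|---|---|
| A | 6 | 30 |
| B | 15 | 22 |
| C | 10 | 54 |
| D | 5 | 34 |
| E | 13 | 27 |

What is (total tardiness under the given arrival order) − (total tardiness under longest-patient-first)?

FIFO (arrival order): A B C D E.
A: 0→6, due 30, tardiness 0
B: 6→21, due 22, tardiness 0
C: 21→31, due 54, tardiness 0
D: 31→36, due 34, tardiness 2
E: 36→49, due 27, tardiness 22
Sum = 0+0+0+2+22 = 24.
LPT (decreasing processing time): B E C A D.
B: 0→15, due 22, tardiness 0
E: 15→28, due 27, tardiness 1
C: 28→38, due 54, tardiness 0
A: 38→44, due 30, tardiness 14
D: 44→49, due 34, tardiness 15
Sum = 0+1+0+14+15 = 30.
Difference = 24 − 30 = -6.

-6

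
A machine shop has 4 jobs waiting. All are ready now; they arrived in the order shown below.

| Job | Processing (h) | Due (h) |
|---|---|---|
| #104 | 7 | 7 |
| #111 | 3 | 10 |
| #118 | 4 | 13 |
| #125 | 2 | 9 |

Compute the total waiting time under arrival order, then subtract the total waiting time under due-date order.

FIFO (arrival order): #104 #111 #118 #125.
#104: waits 0, runs 0→7
#111: waits 7, runs 7→10
#118: waits 10, runs 10→14
#125: waits 14, runs 14→16
Sum = 0+7+10+14 = 31.
EDD (increasing due date): #104 #125 #111 #118.
#104: waits 0, runs 0→7
#125: waits 7, runs 7→9
#111: waits 9, runs 9→12
#118: waits 12, runs 12→16
Sum = 0+7+9+12 = 28.
Difference = 31 − 28 = 3.

3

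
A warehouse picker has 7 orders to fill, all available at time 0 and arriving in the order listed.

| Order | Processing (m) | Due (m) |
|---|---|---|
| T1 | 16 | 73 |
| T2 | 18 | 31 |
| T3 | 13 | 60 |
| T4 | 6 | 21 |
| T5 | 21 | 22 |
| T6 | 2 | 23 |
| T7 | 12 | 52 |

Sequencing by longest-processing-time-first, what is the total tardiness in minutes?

LPT (decreasing processing time): T5 T2 T1 T3 T7 T4 T6.
T5: 0→21, due 22, tardiness 0
T2: 21→39, due 31, tardiness 8
T1: 39→55, due 73, tardiness 0
T3: 55→68, due 60, tardiness 8
T7: 68→80, due 52, tardiness 28
T4: 80→86, due 21, tardiness 65
T6: 86→88, due 23, tardiness 65
Sum = 0+8+0+8+28+65+65 = 174.

174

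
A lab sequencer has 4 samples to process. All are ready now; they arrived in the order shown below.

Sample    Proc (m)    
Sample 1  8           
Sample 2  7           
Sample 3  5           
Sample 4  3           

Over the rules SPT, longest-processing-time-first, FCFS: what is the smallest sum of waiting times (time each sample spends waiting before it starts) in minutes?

26

SPT (increasing processing time): Sample 4 Sample 3 Sample 2 Sample 1.
Sample 4: waits 0, runs 0→3
Sample 3: waits 3, runs 3→8
Sample 2: waits 8, runs 8→15
Sample 1: waits 15, runs 15→23
Sum = 0+3+8+15 = 26.
LPT (decreasing processing time): Sample 1 Sample 2 Sample 3 Sample 4.
Sample 1: waits 0, runs 0→8
Sample 2: waits 8, runs 8→15
Sample 3: waits 15, runs 15→20
Sample 4: waits 20, runs 20→23
Sum = 0+8+15+20 = 43.
FIFO (arrival order): Sample 1 Sample 2 Sample 3 Sample 4.
Sample 1: waits 0, runs 0→8
Sample 2: waits 8, runs 8→15
Sample 3: waits 15, runs 15→20
Sample 4: waits 20, runs 20→23
Sum = 0+8+15+20 = 43.
SPT 26, LPT 43, FIFO 43 → minimum 26.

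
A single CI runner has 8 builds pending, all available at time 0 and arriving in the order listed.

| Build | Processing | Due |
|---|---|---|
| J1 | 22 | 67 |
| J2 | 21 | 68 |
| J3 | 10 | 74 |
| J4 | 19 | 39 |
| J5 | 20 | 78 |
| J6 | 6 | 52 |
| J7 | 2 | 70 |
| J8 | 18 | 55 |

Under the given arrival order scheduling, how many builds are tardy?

5

FIFO (arrival order): J1 J2 J3 J4 J5 J6 J7 J8.
J1: 0→22, due 67, tardiness 0
J2: 22→43, due 68, tardiness 0
J3: 43→53, due 74, tardiness 0
J4: 53→72, due 39, tardiness 33
J5: 72→92, due 78, tardiness 14
J6: 92→98, due 52, tardiness 46
J7: 98→100, due 70, tardiness 30
J8: 100→118, due 55, tardiness 63
Late builds: 5.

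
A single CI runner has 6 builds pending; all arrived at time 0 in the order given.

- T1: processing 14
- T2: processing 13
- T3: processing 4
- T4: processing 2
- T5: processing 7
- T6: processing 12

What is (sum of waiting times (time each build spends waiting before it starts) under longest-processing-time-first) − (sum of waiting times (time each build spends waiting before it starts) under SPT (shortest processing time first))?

LPT (decreasing processing time): T1 T2 T6 T5 T3 T4.
T1: waits 0, runs 0→14
T2: waits 14, runs 14→27
T6: waits 27, runs 27→39
T5: waits 39, runs 39→46
T3: waits 46, runs 46→50
T4: waits 50, runs 50→52
Sum = 0+14+27+39+46+50 = 176.
SPT (increasing processing time): T4 T3 T5 T6 T2 T1.
T4: waits 0, runs 0→2
T3: waits 2, runs 2→6
T5: waits 6, runs 6→13
T6: waits 13, runs 13→25
T2: waits 25, runs 25→38
T1: waits 38, runs 38→52
Sum = 0+2+6+13+25+38 = 84.
Difference = 176 − 84 = 92.

92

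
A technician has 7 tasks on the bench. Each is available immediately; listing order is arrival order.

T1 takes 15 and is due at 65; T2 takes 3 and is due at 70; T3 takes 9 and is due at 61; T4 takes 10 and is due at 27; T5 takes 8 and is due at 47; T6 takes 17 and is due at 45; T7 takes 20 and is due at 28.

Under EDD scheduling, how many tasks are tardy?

EDD (increasing due date): T4 T7 T6 T5 T3 T1 T2.
T4: 0→10, due 27, tardiness 0
T7: 10→30, due 28, tardiness 2
T6: 30→47, due 45, tardiness 2
T5: 47→55, due 47, tardiness 8
T3: 55→64, due 61, tardiness 3
T1: 64→79, due 65, tardiness 14
T2: 79→82, due 70, tardiness 12
Late tasks: 6.

6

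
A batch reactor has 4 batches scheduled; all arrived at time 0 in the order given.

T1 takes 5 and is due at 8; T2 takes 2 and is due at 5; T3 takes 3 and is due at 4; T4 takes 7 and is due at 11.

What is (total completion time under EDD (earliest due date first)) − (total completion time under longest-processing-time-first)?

EDD (increasing due date): T3 T2 T1 T4.
T3: 0→3
T2: 3→5
T1: 5→10
T4: 10→17
Sum = 3+5+10+17 = 35.
LPT (decreasing processing time): T4 T1 T3 T2.
T4: 0→7
T1: 7→12
T3: 12→15
T2: 15→17
Sum = 7+12+15+17 = 51.
Difference = 35 − 51 = -16.

-16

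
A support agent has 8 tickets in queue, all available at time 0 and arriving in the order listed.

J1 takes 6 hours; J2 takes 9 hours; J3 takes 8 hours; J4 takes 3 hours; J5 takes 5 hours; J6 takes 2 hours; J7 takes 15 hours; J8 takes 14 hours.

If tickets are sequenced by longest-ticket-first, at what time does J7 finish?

LPT (decreasing processing time): J7 J8 J2 J3 J1 J5 J4 J6.
J7: 0→15

15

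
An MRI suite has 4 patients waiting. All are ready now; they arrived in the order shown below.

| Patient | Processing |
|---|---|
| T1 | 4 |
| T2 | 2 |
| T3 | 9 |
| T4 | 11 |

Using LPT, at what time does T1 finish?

LPT (decreasing processing time): T4 T3 T1 T2.
T4: 0→11
T3: 11→20
T1: 20→24

24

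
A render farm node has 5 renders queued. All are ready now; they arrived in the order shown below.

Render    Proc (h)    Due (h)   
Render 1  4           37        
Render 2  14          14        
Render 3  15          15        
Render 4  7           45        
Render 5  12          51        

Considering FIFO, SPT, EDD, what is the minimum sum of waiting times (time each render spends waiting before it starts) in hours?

FIFO (arrival order): Render 1 Render 2 Render 3 Render 4 Render 5.
Render 1: waits 0, runs 0→4
Render 2: waits 4, runs 4→18
Render 3: waits 18, runs 18→33
Render 4: waits 33, runs 33→40
Render 5: waits 40, runs 40→52
Sum = 0+4+18+33+40 = 95.
SPT (increasing processing time): Render 1 Render 4 Render 5 Render 2 Render 3.
Render 1: waits 0, runs 0→4
Render 4: waits 4, runs 4→11
Render 5: waits 11, runs 11→23
Render 2: waits 23, runs 23→37
Render 3: waits 37, runs 37→52
Sum = 0+4+11+23+37 = 75.
EDD (increasing due date): Render 2 Render 3 Render 1 Render 4 Render 5.
Render 2: waits 0, runs 0→14
Render 3: waits 14, runs 14→29
Render 1: waits 29, runs 29→33
Render 4: waits 33, runs 33→40
Render 5: waits 40, runs 40→52
Sum = 0+14+29+33+40 = 116.
FIFO 95, SPT 75, EDD 116 → minimum 75.

75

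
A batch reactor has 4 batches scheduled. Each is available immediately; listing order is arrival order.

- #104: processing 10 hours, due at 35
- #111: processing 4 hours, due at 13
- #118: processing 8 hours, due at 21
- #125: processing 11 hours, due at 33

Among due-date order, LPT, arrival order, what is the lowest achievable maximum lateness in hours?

EDD (increasing due date): #111 #118 #125 #104.
#111: 0→4, due 13, lateness -9
#118: 4→12, due 21, lateness -9
#125: 12→23, due 33, lateness -10
#104: 23→33, due 35, lateness -2
Maximum = -2.
LPT (decreasing processing time): #125 #104 #118 #111.
#125: 0→11, due 33, lateness -22
#104: 11→21, due 35, lateness -14
#118: 21→29, due 21, lateness 8
#111: 29→33, due 13, lateness 20
Maximum = 20.
FIFO (arrival order): #104 #111 #118 #125.
#104: 0→10, due 35, lateness -25
#111: 10→14, due 13, lateness 1
#118: 14→22, due 21, lateness 1
#125: 22→33, due 33, lateness 0
Maximum = 1.
EDD -2, LPT 20, FIFO 1 → minimum -2.

-2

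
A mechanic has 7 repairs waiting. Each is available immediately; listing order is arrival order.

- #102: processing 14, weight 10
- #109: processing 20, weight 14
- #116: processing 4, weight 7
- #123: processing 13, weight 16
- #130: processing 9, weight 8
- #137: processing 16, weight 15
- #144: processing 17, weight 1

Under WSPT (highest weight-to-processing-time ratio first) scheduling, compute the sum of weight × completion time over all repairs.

WSPT (decreasing weight/processing-time ratio): #116 #123 #137 #130 #102 #109 #144.
#116: finishes 4, weight 7, w·C = 28
#123: finishes 17, weight 16, w·C = 272
#137: finishes 33, weight 15, w·C = 495
#130: finishes 42, weight 8, w·C = 336
#102: finishes 56, weight 10, w·C = 560
#109: finishes 76, weight 14, w·C = 1064
#144: finishes 93, weight 1, w·C = 93
Sum = 28+272+495+336+560+1064+93 = 2848.

2848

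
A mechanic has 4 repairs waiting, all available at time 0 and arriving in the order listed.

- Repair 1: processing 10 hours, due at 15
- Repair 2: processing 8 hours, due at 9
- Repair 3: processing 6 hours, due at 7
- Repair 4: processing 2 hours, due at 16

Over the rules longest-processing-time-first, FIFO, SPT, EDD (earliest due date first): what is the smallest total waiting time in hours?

LPT (decreasing processing time): Repair 1 Repair 2 Repair 3 Repair 4.
Repair 1: waits 0, runs 0→10
Repair 2: waits 10, runs 10→18
Repair 3: waits 18, runs 18→24
Repair 4: waits 24, runs 24→26
Sum = 0+10+18+24 = 52.
FIFO (arrival order): Repair 1 Repair 2 Repair 3 Repair 4.
Repair 1: waits 0, runs 0→10
Repair 2: waits 10, runs 10→18
Repair 3: waits 18, runs 18→24
Repair 4: waits 24, runs 24→26
Sum = 0+10+18+24 = 52.
SPT (increasing processing time): Repair 4 Repair 3 Repair 2 Repair 1.
Repair 4: waits 0, runs 0→2
Repair 3: waits 2, runs 2→8
Repair 2: waits 8, runs 8→16
Repair 1: waits 16, runs 16→26
Sum = 0+2+8+16 = 26.
EDD (increasing due date): Repair 3 Repair 2 Repair 1 Repair 4.
Repair 3: waits 0, runs 0→6
Repair 2: waits 6, runs 6→14
Repair 1: waits 14, runs 14→24
Repair 4: waits 24, runs 24→26
Sum = 0+6+14+24 = 44.
LPT 52, FIFO 52, SPT 26, EDD 44 → minimum 26.

26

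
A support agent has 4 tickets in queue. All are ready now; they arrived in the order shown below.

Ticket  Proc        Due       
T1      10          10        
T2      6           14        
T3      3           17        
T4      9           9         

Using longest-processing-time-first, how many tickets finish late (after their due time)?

3

LPT (decreasing processing time): T1 T4 T2 T3.
T1: 0→10, due 10, tardiness 0
T4: 10→19, due 9, tardiness 10
T2: 19→25, due 14, tardiness 11
T3: 25→28, due 17, tardiness 11
Late tickets: 3.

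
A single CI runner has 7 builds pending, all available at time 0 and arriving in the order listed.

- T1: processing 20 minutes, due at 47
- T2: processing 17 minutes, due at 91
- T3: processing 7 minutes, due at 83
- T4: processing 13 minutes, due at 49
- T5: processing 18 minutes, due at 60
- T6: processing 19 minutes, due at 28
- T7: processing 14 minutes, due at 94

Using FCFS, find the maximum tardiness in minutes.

FIFO (arrival order): T1 T2 T3 T4 T5 T6 T7.
T1: 0→20, due 47, tardiness 0
T2: 20→37, due 91, tardiness 0
T3: 37→44, due 83, tardiness 0
T4: 44→57, due 49, tardiness 8
T5: 57→75, due 60, tardiness 15
T6: 75→94, due 28, tardiness 66
T7: 94→108, due 94, tardiness 14
Maximum = 66.

66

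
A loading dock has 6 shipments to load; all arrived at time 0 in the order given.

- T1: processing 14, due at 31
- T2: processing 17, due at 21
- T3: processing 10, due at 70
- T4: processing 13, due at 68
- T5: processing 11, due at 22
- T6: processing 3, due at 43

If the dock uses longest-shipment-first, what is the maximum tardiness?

33

LPT (decreasing processing time): T2 T1 T4 T5 T3 T6.
T2: 0→17, due 21, tardiness 0
T1: 17→31, due 31, tardiness 0
T4: 31→44, due 68, tardiness 0
T5: 44→55, due 22, tardiness 33
T3: 55→65, due 70, tardiness 0
T6: 65→68, due 43, tardiness 25
Maximum = 33.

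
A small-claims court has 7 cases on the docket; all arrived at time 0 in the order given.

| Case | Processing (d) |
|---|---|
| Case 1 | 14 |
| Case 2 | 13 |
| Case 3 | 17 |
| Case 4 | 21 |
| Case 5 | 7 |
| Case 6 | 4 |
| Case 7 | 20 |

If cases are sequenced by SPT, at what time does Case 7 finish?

SPT (increasing processing time): Case 6 Case 5 Case 2 Case 1 Case 3 Case 7 Case 4.
Case 6: 0→4
Case 5: 4→11
Case 2: 11→24
Case 1: 24→38
Case 3: 38→55
Case 7: 55→75

75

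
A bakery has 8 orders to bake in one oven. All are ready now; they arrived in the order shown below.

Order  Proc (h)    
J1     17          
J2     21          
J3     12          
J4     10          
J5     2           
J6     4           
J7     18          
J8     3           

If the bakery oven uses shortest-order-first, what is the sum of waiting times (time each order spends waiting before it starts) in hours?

SPT (increasing processing time): J5 J8 J6 J4 J3 J1 J7 J2.
J5: waits 0, runs 0→2
J8: waits 2, runs 2→5
J6: waits 5, runs 5→9
J4: waits 9, runs 9→19
J3: waits 19, runs 19→31
J1: waits 31, runs 31→48
J7: waits 48, runs 48→66
J2: waits 66, runs 66→87
Sum = 0+2+5+9+19+31+48+66 = 180.

180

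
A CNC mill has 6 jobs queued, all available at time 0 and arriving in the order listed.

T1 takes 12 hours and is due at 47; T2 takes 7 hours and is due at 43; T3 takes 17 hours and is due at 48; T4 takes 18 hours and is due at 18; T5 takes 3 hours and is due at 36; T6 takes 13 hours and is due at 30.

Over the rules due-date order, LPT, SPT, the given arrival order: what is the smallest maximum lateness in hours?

EDD (increasing due date): T4 T6 T5 T2 T1 T3.
T4: 0→18, due 18, lateness 0
T6: 18→31, due 30, lateness 1
T5: 31→34, due 36, lateness -2
T2: 34→41, due 43, lateness -2
T1: 41→53, due 47, lateness 6
T3: 53→70, due 48, lateness 22
Maximum = 22.
LPT (decreasing processing time): T4 T3 T6 T1 T2 T5.
T4: 0→18, due 18, lateness 0
T3: 18→35, due 48, lateness -13
T6: 35→48, due 30, lateness 18
T1: 48→60, due 47, lateness 13
T2: 60→67, due 43, lateness 24
T5: 67→70, due 36, lateness 34
Maximum = 34.
SPT (increasing processing time): T5 T2 T1 T6 T3 T4.
T5: 0→3, due 36, lateness -33
T2: 3→10, due 43, lateness -33
T1: 10→22, due 47, lateness -25
T6: 22→35, due 30, lateness 5
T3: 35→52, due 48, lateness 4
T4: 52→70, due 18, lateness 52
Maximum = 52.
FIFO (arrival order): T1 T2 T3 T4 T5 T6.
T1: 0→12, due 47, lateness -35
T2: 12→19, due 43, lateness -24
T3: 19→36, due 48, lateness -12
T4: 36→54, due 18, lateness 36
T5: 54→57, due 36, lateness 21
T6: 57→70, due 30, lateness 40
Maximum = 40.
EDD 22, LPT 34, SPT 52, FIFO 40 → minimum 22.

22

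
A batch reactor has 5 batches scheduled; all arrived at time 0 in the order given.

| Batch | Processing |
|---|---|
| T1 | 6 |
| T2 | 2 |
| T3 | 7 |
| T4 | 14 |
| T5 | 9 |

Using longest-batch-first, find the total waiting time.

LPT (decreasing processing time): T4 T5 T3 T1 T2.
T4: waits 0, runs 0→14
T5: waits 14, runs 14→23
T3: waits 23, runs 23→30
T1: waits 30, runs 30→36
T2: waits 36, runs 36→38
Sum = 0+14+23+30+36 = 103.

103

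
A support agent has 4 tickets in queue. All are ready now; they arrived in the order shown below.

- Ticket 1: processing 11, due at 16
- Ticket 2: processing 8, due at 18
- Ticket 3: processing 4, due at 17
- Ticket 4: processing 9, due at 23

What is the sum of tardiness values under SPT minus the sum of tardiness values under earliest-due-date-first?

SPT (increasing processing time): Ticket 3 Ticket 2 Ticket 4 Ticket 1.
Ticket 3: 0→4, due 17, tardiness 0
Ticket 2: 4→12, due 18, tardiness 0
Ticket 4: 12→21, due 23, tardiness 0
Ticket 1: 21→32, due 16, tardiness 16
Sum = 0+0+0+16 = 16.
EDD (increasing due date): Ticket 1 Ticket 3 Ticket 2 Ticket 4.
Ticket 1: 0→11, due 16, tardiness 0
Ticket 3: 11→15, due 17, tardiness 0
Ticket 2: 15→23, due 18, tardiness 5
Ticket 4: 23→32, due 23, tardiness 9
Sum = 0+0+5+9 = 14.
Difference = 16 − 14 = 2.

2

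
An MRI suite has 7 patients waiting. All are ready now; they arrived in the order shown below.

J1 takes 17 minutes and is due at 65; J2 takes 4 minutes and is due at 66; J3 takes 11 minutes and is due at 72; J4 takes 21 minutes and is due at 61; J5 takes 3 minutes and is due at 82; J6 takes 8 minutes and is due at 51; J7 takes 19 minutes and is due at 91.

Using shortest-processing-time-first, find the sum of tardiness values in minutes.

SPT (increasing processing time): J5 J2 J6 J3 J1 J7 J4.
J5: 0→3, due 82, tardiness 0
J2: 3→7, due 66, tardiness 0
J6: 7→15, due 51, tardiness 0
J3: 15→26, due 72, tardiness 0
J1: 26→43, due 65, tardiness 0
J7: 43→62, due 91, tardiness 0
J4: 62→83, due 61, tardiness 22
Sum = 0+0+0+0+0+0+22 = 22.

22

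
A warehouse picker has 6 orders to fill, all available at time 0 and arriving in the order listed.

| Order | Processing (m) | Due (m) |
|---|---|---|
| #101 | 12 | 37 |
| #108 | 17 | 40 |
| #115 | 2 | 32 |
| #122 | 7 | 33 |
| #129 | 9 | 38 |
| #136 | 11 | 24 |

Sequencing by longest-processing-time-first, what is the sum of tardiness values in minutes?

76

LPT (decreasing processing time): #108 #101 #136 #129 #122 #115.
#108: 0→17, due 40, tardiness 0
#101: 17→29, due 37, tardiness 0
#136: 29→40, due 24, tardiness 16
#129: 40→49, due 38, tardiness 11
#122: 49→56, due 33, tardiness 23
#115: 56→58, due 32, tardiness 26
Sum = 0+0+16+11+23+26 = 76.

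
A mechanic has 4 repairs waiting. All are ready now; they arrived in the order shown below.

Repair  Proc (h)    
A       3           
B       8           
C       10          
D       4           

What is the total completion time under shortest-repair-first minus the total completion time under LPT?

SPT (increasing processing time): A D B C.
A: 0→3
D: 3→7
B: 7→15
C: 15→25
Sum = 3+7+15+25 = 50.
LPT (decreasing processing time): C B D A.
C: 0→10
B: 10→18
D: 18→22
A: 22→25
Sum = 10+18+22+25 = 75.
Difference = 50 − 75 = -25.

-25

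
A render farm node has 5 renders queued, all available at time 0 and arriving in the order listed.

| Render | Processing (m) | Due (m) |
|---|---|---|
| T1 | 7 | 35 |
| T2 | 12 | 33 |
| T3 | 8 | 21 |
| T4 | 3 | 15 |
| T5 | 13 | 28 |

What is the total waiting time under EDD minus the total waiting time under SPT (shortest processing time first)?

13

EDD (increasing due date): T4 T3 T5 T2 T1.
T4: waits 0, runs 0→3
T3: waits 3, runs 3→11
T5: waits 11, runs 11→24
T2: waits 24, runs 24→36
T1: waits 36, runs 36→43
Sum = 0+3+11+24+36 = 74.
SPT (increasing processing time): T4 T1 T3 T2 T5.
T4: waits 0, runs 0→3
T1: waits 3, runs 3→10
T3: waits 10, runs 10→18
T2: waits 18, runs 18→30
T5: waits 30, runs 30→43
Sum = 0+3+10+18+30 = 61.
Difference = 74 − 61 = 13.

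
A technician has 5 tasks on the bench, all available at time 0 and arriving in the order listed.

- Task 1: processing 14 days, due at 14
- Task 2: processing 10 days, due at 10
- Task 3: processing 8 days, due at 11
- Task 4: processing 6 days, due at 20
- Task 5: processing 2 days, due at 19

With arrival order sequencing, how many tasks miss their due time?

4

FIFO (arrival order): Task 1 Task 2 Task 3 Task 4 Task 5.
Task 1: 0→14, due 14, tardiness 0
Task 2: 14→24, due 10, tardiness 14
Task 3: 24→32, due 11, tardiness 21
Task 4: 32→38, due 20, tardiness 18
Task 5: 38→40, due 19, tardiness 21
Late tasks: 4.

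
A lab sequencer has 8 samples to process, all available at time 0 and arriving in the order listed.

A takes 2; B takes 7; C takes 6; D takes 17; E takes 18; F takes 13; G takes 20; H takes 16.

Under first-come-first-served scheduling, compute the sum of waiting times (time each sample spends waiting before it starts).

254

FIFO (arrival order): A B C D E F G H.
A: waits 0, runs 0→2
B: waits 2, runs 2→9
C: waits 9, runs 9→15
D: waits 15, runs 15→32
E: waits 32, runs 32→50
F: waits 50, runs 50→63
G: waits 63, runs 63→83
H: waits 83, runs 83→99
Sum = 0+2+9+15+32+50+63+83 = 254.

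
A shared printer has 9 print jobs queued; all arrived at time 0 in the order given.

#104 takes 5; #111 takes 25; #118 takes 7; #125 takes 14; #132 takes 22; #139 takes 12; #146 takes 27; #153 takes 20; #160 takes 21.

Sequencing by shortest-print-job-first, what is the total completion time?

596

SPT (increasing processing time): #104 #118 #139 #125 #153 #160 #132 #111 #146.
#104: 0→5
#118: 5→12
#139: 12→24
#125: 24→38
#153: 38→58
#160: 58→79
#132: 79→101
#111: 101→126
#146: 126→153
Sum = 5+12+24+38+58+79+101+126+153 = 596.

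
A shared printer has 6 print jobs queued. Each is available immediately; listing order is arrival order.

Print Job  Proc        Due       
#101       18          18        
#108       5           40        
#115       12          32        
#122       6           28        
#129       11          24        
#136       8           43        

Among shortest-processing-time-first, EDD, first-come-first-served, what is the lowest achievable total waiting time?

107

SPT (increasing processing time): #108 #122 #136 #129 #115 #101.
#108: waits 0, runs 0→5
#122: waits 5, runs 5→11
#136: waits 11, runs 11→19
#129: waits 19, runs 19→30
#115: waits 30, runs 30→42
#101: waits 42, runs 42→60
Sum = 0+5+11+19+30+42 = 107.
EDD (increasing due date): #101 #129 #122 #115 #108 #136.
#101: waits 0, runs 0→18
#129: waits 18, runs 18→29
#122: waits 29, runs 29→35
#115: waits 35, runs 35→47
#108: waits 47, runs 47→52
#136: waits 52, runs 52→60
Sum = 0+18+29+35+47+52 = 181.
FIFO (arrival order): #101 #108 #115 #122 #129 #136.
#101: waits 0, runs 0→18
#108: waits 18, runs 18→23
#115: waits 23, runs 23→35
#122: waits 35, runs 35→41
#129: waits 41, runs 41→52
#136: waits 52, runs 52→60
Sum = 0+18+23+35+41+52 = 169.
SPT 107, EDD 181, FIFO 169 → minimum 107.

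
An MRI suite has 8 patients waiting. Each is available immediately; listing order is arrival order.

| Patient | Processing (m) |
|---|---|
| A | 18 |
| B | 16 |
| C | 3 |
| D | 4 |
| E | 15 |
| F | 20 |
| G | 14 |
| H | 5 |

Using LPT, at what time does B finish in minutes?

54

LPT (decreasing processing time): F A B E G H D C.
F: 0→20
A: 20→38
B: 38→54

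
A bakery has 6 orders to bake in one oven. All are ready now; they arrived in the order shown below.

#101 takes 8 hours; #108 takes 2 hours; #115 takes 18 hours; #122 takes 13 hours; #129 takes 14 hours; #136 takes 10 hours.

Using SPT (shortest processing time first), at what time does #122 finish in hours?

33

SPT (increasing processing time): #108 #101 #136 #122 #129 #115.
#108: 0→2
#101: 2→10
#136: 10→20
#122: 20→33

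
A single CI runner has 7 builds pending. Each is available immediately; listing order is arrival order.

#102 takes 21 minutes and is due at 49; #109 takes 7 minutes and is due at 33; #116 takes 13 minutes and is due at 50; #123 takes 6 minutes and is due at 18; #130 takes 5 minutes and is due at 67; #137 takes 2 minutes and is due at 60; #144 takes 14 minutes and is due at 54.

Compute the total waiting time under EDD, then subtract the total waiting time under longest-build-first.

-62

EDD (increasing due date): #123 #109 #102 #116 #144 #137 #130.
#123: waits 0, runs 0→6
#109: waits 6, runs 6→13
#102: waits 13, runs 13→34
#116: waits 34, runs 34→47
#144: waits 47, runs 47→61
#137: waits 61, runs 61→63
#130: waits 63, runs 63→68
Sum = 0+6+13+34+47+61+63 = 224.
LPT (decreasing processing time): #102 #144 #116 #109 #123 #130 #137.
#102: waits 0, runs 0→21
#144: waits 21, runs 21→35
#116: waits 35, runs 35→48
#109: waits 48, runs 48→55
#123: waits 55, runs 55→61
#130: waits 61, runs 61→66
#137: waits 66, runs 66→68
Sum = 0+21+35+48+55+61+66 = 286.
Difference = 224 − 286 = -62.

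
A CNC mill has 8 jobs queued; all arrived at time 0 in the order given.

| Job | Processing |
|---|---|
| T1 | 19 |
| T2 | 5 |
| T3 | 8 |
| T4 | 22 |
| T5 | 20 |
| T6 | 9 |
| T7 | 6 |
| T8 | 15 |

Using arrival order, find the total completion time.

479

FIFO (arrival order): T1 T2 T3 T4 T5 T6 T7 T8.
T1: 0→19
T2: 19→24
T3: 24→32
T4: 32→54
T5: 54→74
T6: 74→83
T7: 83→89
T8: 89→104
Sum = 19+24+32+54+74+83+89+104 = 479.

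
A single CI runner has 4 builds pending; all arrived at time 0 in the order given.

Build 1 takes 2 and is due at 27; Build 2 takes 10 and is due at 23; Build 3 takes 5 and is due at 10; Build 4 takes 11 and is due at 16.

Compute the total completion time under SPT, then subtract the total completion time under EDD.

-21

SPT (increasing processing time): Build 1 Build 3 Build 2 Build 4.
Build 1: 0→2
Build 3: 2→7
Build 2: 7→17
Build 4: 17→28
Sum = 2+7+17+28 = 54.
EDD (increasing due date): Build 3 Build 4 Build 2 Build 1.
Build 3: 0→5
Build 4: 5→16
Build 2: 16→26
Build 1: 26→28
Sum = 5+16+26+28 = 75.
Difference = 54 − 75 = -21.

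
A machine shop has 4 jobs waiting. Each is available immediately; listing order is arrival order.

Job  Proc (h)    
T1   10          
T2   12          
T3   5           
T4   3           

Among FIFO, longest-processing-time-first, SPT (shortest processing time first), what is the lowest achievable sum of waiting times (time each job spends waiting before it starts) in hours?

FIFO (arrival order): T1 T2 T3 T4.
T1: waits 0, runs 0→10
T2: waits 10, runs 10→22
T3: waits 22, runs 22→27
T4: waits 27, runs 27→30
Sum = 0+10+22+27 = 59.
LPT (decreasing processing time): T2 T1 T3 T4.
T2: waits 0, runs 0→12
T1: waits 12, runs 12→22
T3: waits 22, runs 22→27
T4: waits 27, runs 27→30
Sum = 0+12+22+27 = 61.
SPT (increasing processing time): T4 T3 T1 T2.
T4: waits 0, runs 0→3
T3: waits 3, runs 3→8
T1: waits 8, runs 8→18
T2: waits 18, runs 18→30
Sum = 0+3+8+18 = 29.
FIFO 59, LPT 61, SPT 29 → minimum 29.

29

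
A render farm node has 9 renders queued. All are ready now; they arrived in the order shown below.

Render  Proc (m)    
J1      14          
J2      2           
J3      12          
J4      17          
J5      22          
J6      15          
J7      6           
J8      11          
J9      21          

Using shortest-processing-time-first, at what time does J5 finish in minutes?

SPT (increasing processing time): J2 J7 J8 J3 J1 J6 J4 J9 J5.
J2: 0→2
J7: 2→8
J8: 8→19
J3: 19→31
J1: 31→45
J6: 45→60
J4: 60→77
J9: 77→98
J5: 98→120

120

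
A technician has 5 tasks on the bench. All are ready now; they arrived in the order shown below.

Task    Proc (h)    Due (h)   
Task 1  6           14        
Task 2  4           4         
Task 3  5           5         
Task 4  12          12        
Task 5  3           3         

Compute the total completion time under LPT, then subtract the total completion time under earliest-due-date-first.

LPT (decreasing processing time): Task 4 Task 1 Task 3 Task 2 Task 5.
Task 4: 0→12
Task 1: 12→18
Task 3: 18→23
Task 2: 23→27
Task 5: 27→30
Sum = 12+18+23+27+30 = 110.
EDD (increasing due date): Task 5 Task 2 Task 3 Task 4 Task 1.
Task 5: 0→3
Task 2: 3→7
Task 3: 7→12
Task 4: 12→24
Task 1: 24→30
Sum = 3+7+12+24+30 = 76.
Difference = 110 − 76 = 34.

34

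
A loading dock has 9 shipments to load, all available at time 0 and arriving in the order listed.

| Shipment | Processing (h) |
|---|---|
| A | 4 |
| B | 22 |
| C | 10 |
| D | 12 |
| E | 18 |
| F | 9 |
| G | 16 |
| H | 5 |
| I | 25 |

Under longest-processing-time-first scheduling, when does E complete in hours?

LPT (decreasing processing time): I B E G D C F H A.
I: 0→25
B: 25→47
E: 47→65

65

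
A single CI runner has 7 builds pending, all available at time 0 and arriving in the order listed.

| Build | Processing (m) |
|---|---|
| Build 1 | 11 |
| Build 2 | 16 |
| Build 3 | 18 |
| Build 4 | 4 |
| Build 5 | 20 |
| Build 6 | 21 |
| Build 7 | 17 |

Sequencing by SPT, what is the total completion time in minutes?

357

SPT (increasing processing time): Build 4 Build 1 Build 2 Build 7 Build 3 Build 5 Build 6.
Build 4: 0→4
Build 1: 4→15
Build 2: 15→31
Build 7: 31→48
Build 3: 48→66
Build 5: 66→86
Build 6: 86→107
Sum = 4+15+31+48+66+86+107 = 357.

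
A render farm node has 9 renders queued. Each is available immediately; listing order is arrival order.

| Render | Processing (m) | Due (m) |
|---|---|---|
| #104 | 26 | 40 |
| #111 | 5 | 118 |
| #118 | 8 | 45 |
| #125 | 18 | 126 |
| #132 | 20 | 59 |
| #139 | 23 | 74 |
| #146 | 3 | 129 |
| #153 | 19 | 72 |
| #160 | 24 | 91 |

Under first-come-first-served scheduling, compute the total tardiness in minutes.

FIFO (arrival order): #104 #111 #118 #125 #132 #139 #146 #153 #160.
#104: 0→26, due 40, tardiness 0
#111: 26→31, due 118, tardiness 0
#118: 31→39, due 45, tardiness 0
#125: 39→57, due 126, tardiness 0
#132: 57→77, due 59, tardiness 18
#139: 77→100, due 74, tardiness 26
#146: 100→103, due 129, tardiness 0
#153: 103→122, due 72, tardiness 50
#160: 122→146, due 91, tardiness 55
Sum = 0+0+0+0+18+26+0+50+55 = 149.

149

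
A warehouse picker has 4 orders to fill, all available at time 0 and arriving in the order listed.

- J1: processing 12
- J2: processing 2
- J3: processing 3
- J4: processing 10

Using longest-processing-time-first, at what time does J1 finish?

LPT (decreasing processing time): J1 J4 J3 J2.
J1: 0→12

12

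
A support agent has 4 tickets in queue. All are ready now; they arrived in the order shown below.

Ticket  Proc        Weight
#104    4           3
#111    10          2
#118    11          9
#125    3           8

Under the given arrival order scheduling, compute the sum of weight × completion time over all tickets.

FIFO (arrival order): #104 #111 #118 #125.
#104: finishes 4, weight 3, w·C = 12
#111: finishes 14, weight 2, w·C = 28
#118: finishes 25, weight 9, w·C = 225
#125: finishes 28, weight 8, w·C = 224
Sum = 12+28+225+224 = 489.

489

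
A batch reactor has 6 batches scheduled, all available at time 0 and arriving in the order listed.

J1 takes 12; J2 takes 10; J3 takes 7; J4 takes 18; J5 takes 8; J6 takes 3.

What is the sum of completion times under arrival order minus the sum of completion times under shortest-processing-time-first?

FIFO (arrival order): J1 J2 J3 J4 J5 J6.
J1: 0→12
J2: 12→22
J3: 22→29
J4: 29→47
J5: 47→55
J6: 55→58
Sum = 12+22+29+47+55+58 = 223.
SPT (increasing processing time): J6 J3 J5 J2 J1 J4.
J6: 0→3
J3: 3→10
J5: 10→18
J2: 18→28
J1: 28→40
J4: 40→58
Sum = 3+10+18+28+40+58 = 157.
Difference = 223 − 157 = 66.

66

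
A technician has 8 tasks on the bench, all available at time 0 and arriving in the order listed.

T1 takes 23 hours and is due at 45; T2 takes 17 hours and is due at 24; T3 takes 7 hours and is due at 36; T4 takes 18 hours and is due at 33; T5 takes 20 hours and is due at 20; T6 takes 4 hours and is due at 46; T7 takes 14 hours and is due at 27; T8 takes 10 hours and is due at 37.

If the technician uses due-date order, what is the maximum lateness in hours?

67

EDD (increasing due date): T5 T2 T7 T4 T3 T8 T1 T6.
T5: 0→20, due 20, lateness 0
T2: 20→37, due 24, lateness 13
T7: 37→51, due 27, lateness 24
T4: 51→69, due 33, lateness 36
T3: 69→76, due 36, lateness 40
T8: 76→86, due 37, lateness 49
T1: 86→109, due 45, lateness 64
T6: 109→113, due 46, lateness 67
Maximum = 67.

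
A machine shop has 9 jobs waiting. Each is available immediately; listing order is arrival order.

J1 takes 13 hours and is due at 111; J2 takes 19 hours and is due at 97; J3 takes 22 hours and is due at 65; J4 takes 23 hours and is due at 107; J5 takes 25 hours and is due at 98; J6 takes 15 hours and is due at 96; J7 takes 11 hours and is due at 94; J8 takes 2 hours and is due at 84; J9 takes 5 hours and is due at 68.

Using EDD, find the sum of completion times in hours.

603

EDD (increasing due date): J3 J9 J8 J7 J6 J2 J5 J4 J1.
J3: 0→22
J9: 22→27
J8: 27→29
J7: 29→40
J6: 40→55
J2: 55→74
J5: 74→99
J4: 99→122
J1: 122→135
Sum = 22+27+29+40+55+74+99+122+135 = 603.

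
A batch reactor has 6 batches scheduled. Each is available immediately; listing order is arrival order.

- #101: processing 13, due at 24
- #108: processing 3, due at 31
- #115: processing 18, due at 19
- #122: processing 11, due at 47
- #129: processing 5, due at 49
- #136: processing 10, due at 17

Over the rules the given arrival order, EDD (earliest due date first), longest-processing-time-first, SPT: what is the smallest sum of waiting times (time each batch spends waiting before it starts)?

FIFO (arrival order): #101 #108 #115 #122 #129 #136.
#101: waits 0, runs 0→13
#108: waits 13, runs 13→16
#115: waits 16, runs 16→34
#122: waits 34, runs 34→45
#129: waits 45, runs 45→50
#136: waits 50, runs 50→60
Sum = 0+13+16+34+45+50 = 158.
EDD (increasing due date): #136 #115 #101 #108 #122 #129.
#136: waits 0, runs 0→10
#115: waits 10, runs 10→28
#101: waits 28, runs 28→41
#108: waits 41, runs 41→44
#122: waits 44, runs 44→55
#129: waits 55, runs 55→60
Sum = 0+10+28+41+44+55 = 178.
LPT (decreasing processing time): #115 #101 #122 #136 #129 #108.
#115: waits 0, runs 0→18
#101: waits 18, runs 18→31
#122: waits 31, runs 31→42
#136: waits 42, runs 42→52
#129: waits 52, runs 52→57
#108: waits 57, runs 57→60
Sum = 0+18+31+42+52+57 = 200.
SPT (increasing processing time): #108 #129 #136 #122 #101 #115.
#108: waits 0, runs 0→3
#129: waits 3, runs 3→8
#136: waits 8, runs 8→18
#122: waits 18, runs 18→29
#101: waits 29, runs 29→42
#115: waits 42, runs 42→60
Sum = 0+3+8+18+29+42 = 100.
FIFO 158, EDD 178, LPT 200, SPT 100 → minimum 100.

100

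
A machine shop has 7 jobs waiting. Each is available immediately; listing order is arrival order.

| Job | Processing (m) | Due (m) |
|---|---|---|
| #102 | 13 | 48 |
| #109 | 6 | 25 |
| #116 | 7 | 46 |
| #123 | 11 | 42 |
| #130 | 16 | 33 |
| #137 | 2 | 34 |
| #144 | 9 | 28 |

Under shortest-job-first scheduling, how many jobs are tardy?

SPT (increasing processing time): #137 #109 #116 #144 #123 #102 #130.
#137: 0→2, due 34, tardiness 0
#109: 2→8, due 25, tardiness 0
#116: 8→15, due 46, tardiness 0
#144: 15→24, due 28, tardiness 0
#123: 24→35, due 42, tardiness 0
#102: 35→48, due 48, tardiness 0
#130: 48→64, due 33, tardiness 31
Late jobs: 1.

1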